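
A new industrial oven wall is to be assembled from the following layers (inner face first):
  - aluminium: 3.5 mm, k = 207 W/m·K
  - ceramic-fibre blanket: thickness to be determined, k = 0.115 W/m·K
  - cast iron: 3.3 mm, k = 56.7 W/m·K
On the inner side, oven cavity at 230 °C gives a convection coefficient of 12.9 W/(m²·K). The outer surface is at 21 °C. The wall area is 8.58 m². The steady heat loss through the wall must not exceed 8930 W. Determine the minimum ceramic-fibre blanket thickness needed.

L ≈ 14.2 mm

Treating each layer as a thermal resistance in series:
R_inner film = 1/(h_i·A) = 1/(12.9×8.58) = 0.009035 K/W
R_aluminium = L/(kA) = 0.0035/(207×8.58) = 1.971×10^-6 K/W
R_cast iron = L/(kA) = 0.0033/(56.7×8.58) = 6.783×10^-6 K/W
Sum of the known resistances R_other = 0.009044 K/W
Required total resistance R_tot = ΔT/Q_allow = 209/8930 = 0.0234 K/W
R_ceramic-fibre blanket = R_tot − R_other = 0.01436 K/W
L = R·k·A = 0.01436×0.115×8.58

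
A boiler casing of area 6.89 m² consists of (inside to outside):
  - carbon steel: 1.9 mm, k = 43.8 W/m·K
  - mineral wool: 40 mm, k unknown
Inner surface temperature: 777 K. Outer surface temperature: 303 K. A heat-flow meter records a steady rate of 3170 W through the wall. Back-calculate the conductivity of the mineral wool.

k ≈ 0.0388 W/(m·K)

Model the wall as resistances in series:
R_carbon steel = L/(kA) = 0.0019/(43.8×6.89) = 6.296×10^-6 K/W
Sum of known resistances R_other = 6.296×10^-6 K/W
Total R = ΔT/Q = 474/3170 = 0.1495 K/W
R_mineral wool = R_total − R_other = 0.1495 K/W
k = L/(R·A) = 0.04/(0.1495×6.89)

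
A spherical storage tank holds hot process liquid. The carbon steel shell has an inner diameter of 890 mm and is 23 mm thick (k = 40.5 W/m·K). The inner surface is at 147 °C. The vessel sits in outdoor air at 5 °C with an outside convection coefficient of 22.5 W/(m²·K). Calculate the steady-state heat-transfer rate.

Radial (spherical) resistances in series:
R_carbon steel shell = (1/0.445 − 1/0.468)/(4π×40.5) = 2.17×10^-4 K/W
R_outer film = 1/(h·4πr_o²) = 1/(22.5×4π×0.468²) = 0.01615 K/W
R_total = 0.01636 K/W
Q = ΔT/R_total = 142/0.01636

Q ≈ 8680 W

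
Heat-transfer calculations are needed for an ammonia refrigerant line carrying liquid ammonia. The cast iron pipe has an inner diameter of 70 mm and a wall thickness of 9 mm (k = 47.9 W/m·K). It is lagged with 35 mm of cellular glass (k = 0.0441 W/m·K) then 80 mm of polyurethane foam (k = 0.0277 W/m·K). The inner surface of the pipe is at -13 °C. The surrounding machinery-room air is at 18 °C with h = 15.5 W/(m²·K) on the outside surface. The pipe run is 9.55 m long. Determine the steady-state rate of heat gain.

Treating each annulus and film as a series resistance:
R_cast iron pipe wall = ln(44/35)/(2π×47.9×9.55) = 7.962×10^-5 K/W
R_cellular glass = ln(79/44)/(2π×0.0441×9.55) = 0.2212 K/W
R_polyurethane foam = ln(159/79)/(2π×0.0277×9.55) = 0.4208 K/W
R_outer film = 1/(h_o·2πr_oL) = 1/(15.5×2π×0.159×9.55) = 0.006762 K/W
R_total = 0.6488 K/W
Q = ΔT/R_total = 31/0.6488

Q ≈ 47.8 W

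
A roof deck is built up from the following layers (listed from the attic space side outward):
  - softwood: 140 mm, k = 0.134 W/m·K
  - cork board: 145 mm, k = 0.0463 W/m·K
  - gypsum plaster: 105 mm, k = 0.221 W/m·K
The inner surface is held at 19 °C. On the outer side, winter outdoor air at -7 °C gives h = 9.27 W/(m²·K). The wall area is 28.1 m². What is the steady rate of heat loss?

Using the resistance-network approach (series):
R_softwood = L/(kA) = 0.14/(0.134×28.1) = 0.03718 K/W
R_cork board = L/(kA) = 0.145/(0.0463×28.1) = 0.1115 K/W
R_gypsum plaster = L/(kA) = 0.105/(0.221×28.1) = 0.01691 K/W
R_outer film = 1/(h_o·A) = 1/(9.27×28.1) = 0.003839 K/W
R_total = 0.1694 K/W
Q = ΔT / R_total = 26 / 0.1694

Q ≈ 154 W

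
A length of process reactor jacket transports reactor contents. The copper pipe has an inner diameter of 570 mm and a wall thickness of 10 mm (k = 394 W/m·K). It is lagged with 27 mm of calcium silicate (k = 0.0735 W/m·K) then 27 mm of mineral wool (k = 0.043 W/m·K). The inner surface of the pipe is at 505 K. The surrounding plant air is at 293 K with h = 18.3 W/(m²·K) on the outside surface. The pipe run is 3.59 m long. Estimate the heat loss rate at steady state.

Q ≈ 1480 W

Radial resistances (cylindrical: R_cond = ln(r_o/r_i)/(2πkL), R_conv = 1/(h·2πrL)):
R_copper pipe wall = ln(295/285)/(2π×394×3.59) = 3.88×10^-6 K/W
R_calcium silicate = ln(322/295)/(2π×0.0735×3.59) = 0.05282 K/W
R_mineral wool = ln(349/322)/(2π×0.043×3.59) = 0.08302 K/W
R_outer film = 1/(h_o·2πr_oL) = 1/(18.3×2π×0.349×3.59) = 0.006941 K/W
R_total = 0.1428 K/W
Q = ΔT/R_total = 212/0.1428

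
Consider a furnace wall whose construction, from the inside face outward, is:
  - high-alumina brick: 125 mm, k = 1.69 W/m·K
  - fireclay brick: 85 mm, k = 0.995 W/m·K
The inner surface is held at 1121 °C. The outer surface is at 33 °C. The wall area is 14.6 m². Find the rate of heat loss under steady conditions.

Series thermal resistances:
R_high-alumina brick = L/(kA) = 0.125/(1.69×14.6) = 0.005066 K/W
R_fireclay brick = L/(kA) = 0.085/(0.995×14.6) = 0.005851 K/W
R_total = 0.01092 K/W
Q = ΔT / R_total = 1088 / 0.01092

Q ≈ 99700 W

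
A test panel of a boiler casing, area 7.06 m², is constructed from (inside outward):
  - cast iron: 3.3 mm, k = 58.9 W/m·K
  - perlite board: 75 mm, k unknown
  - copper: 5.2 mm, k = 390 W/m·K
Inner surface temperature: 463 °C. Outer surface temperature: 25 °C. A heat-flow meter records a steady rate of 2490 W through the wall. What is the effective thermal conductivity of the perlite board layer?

Treating each layer as a thermal resistance in series:
R_cast iron = L/(kA) = 0.0033/(58.9×7.06) = 7.936×10^-6 K/W
R_copper = L/(kA) = 0.0052/(390×7.06) = 1.889×10^-6 K/W
Sum of known resistances R_other = 9.824×10^-6 K/W
Total R = ΔT/Q = 438/2490 = 0.1759 K/W
R_perlite board = R_total − R_other = 0.1759 K/W
k = L/(R·A) = 0.075/(0.1759×7.06)

k ≈ 0.0604 W/(m·K)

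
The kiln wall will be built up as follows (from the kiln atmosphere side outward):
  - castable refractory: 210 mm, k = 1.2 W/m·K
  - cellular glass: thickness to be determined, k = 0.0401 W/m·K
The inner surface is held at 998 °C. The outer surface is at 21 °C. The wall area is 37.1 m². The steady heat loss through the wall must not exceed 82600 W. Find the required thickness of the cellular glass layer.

Series thermal resistances:
R_castable refractory = L/(kA) = 0.21/(1.2×37.1) = 0.004717 K/W
Sum of the known resistances R_other = 0.004717 K/W
Required total resistance R_tot = ΔT/Q_allow = 977/82600 = 0.01183 K/W
R_cellular glass = R_tot − R_other = 0.007111 K/W
L = R·k·A = 0.007111×0.0401×37.1

L ≈ 10.6 mm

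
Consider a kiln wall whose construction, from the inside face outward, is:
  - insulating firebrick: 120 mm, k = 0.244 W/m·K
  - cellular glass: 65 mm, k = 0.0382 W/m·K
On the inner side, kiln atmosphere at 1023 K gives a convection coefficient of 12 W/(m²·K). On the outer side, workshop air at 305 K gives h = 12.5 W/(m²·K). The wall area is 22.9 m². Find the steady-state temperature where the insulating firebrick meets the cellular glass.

T ≈ 848 K

Using the resistance-network approach (series):
R_inner film = 1/(h_i·A) = 1/(12×22.9) = 0.003639 K/W
R_insulating firebrick = L/(kA) = 0.12/(0.244×22.9) = 0.02148 K/W
R_cellular glass = L/(kA) = 0.065/(0.0382×22.9) = 0.0743 K/W
R_outer film = 1/(h_o·A) = 1/(12.5×22.9) = 0.003493 K/W
R_total = 0.1029 K/W;  Q = ΔT/R_total = 718/0.1029 = 6977 W
T_interface = T_inner − Q·ΣR(inner→interface) = 1023 − 6980×0.02512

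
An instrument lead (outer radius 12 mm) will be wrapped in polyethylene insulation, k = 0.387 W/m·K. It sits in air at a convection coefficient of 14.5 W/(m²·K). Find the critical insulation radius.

r_cr ≈ 26.7 mm

For a cylinder r_cr = k/h = 0.387/14.5
r_cr = 26.7 mm; since the bare radius (12 mm) is below r_cr, adding a thin layer of insulation will *increase* heat loss.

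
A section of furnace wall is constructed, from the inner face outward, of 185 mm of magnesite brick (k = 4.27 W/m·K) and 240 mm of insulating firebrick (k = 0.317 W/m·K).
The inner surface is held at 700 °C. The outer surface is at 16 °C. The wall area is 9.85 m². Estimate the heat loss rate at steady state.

Using the resistance-network approach (series):
R_magnesite brick = L/(kA) = 0.185/(4.27×9.85) = 0.004399 K/W
R_insulating firebrick = L/(kA) = 0.24/(0.317×9.85) = 0.07686 K/W
R_total = 0.08126 K/W
Q = ΔT / R_total = 684 / 0.08126

Q ≈ 8420 W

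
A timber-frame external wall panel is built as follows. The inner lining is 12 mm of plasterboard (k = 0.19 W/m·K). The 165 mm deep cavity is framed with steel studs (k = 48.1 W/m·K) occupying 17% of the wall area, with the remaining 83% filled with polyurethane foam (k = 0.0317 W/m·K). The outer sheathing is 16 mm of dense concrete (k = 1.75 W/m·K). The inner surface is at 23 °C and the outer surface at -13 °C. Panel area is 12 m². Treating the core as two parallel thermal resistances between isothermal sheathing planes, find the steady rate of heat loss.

Sheathing layers in series; stud and cavity paths in parallel between them.
R_inner = 0.012/(0.19×12) = 0.005263 K/W
R_stud  = 0.165/(48.1×0.17×12) = 0.001682 K/W
R_cav   = 0.165/(0.0317×0.83×12) = 0.5226 K/W
1/R_core = 1/R_stud + 1/R_cav → R_core = 0.001676 K/W
R_outer = 0.016/(1.75×12) = 7.619×10^-4 K/W
R_total = 0.007701 K/W
Q = ΔT/R_total = 36/0.007701

Q ≈ 4670 W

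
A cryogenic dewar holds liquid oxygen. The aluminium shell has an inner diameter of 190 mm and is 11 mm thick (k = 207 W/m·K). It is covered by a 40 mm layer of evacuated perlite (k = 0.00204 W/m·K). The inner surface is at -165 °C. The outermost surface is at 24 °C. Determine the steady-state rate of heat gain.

Q ≈ 1.87 W

Each spherical layer contributes R = (1/r_i − 1/r_o)/(4πk):
R_aluminium shell = (1/0.095 − 1/0.106)/(4π×207) = 4.199×10^-4 K/W
R_evacuated perlite = (1/0.106 − 1/0.146)/(4π×0.00204) = 100.8 K/W
R_total = 100.8 K/W
Q = ΔT/R_total = 189/100.8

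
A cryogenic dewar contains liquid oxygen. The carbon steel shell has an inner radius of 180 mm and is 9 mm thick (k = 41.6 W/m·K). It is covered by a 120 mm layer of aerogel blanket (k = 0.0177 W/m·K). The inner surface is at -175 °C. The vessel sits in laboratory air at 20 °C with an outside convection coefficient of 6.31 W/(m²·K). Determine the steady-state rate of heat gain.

Radial (spherical) resistances in series:
R_carbon steel shell = (1/0.18 − 1/0.189)/(4π×41.6) = 5.061×10^-4 K/W
R_aerogel blanket = (1/0.189 − 1/0.309)/(4π×0.0177) = 9.238 K/W
R_outer film = 1/(h·4πr_o²) = 1/(6.31×4π×0.309²) = 0.1321 K/W
R_total = 9.371 K/W
Q = ΔT/R_total = 195/9.371

Q ≈ 20.8 W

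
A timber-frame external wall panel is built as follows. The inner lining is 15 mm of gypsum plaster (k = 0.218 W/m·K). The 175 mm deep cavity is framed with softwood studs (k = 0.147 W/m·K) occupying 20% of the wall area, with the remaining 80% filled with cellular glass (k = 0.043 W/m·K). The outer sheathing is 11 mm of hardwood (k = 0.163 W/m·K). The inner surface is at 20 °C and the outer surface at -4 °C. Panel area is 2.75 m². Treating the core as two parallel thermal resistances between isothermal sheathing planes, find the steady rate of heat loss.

Q ≈ 22.9 W

Sheathing layers in series; stud and cavity paths in parallel between them.
R_inner = 0.015/(0.218×2.75) = 0.02502 K/W
R_stud  = 0.175/(0.147×0.2×2.75) = 2.165 K/W
R_cav   = 0.175/(0.043×0.8×2.75) = 1.85 K/W
1/R_core = 1/R_stud + 1/R_cav → R_core = 0.9974 K/W
R_outer = 0.011/(0.163×2.75) = 0.02454 K/W
R_total = 1.047 K/W
Q = ΔT/R_total = 24/1.047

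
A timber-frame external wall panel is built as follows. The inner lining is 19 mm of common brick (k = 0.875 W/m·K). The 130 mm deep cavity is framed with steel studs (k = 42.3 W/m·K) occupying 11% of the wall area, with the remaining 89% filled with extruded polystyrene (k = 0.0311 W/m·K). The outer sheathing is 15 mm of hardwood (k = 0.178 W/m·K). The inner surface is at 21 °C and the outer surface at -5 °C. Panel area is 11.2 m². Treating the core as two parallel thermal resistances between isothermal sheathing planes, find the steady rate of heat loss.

Sheathing layers in series; stud and cavity paths in parallel between them.
R_inner = 0.019/(0.875×11.2) = 0.001939 K/W
R_stud  = 0.13/(42.3×0.11×11.2) = 0.002495 K/W
R_cav   = 0.13/(0.0311×0.89×11.2) = 0.4193 K/W
1/R_core = 1/R_stud + 1/R_cav → R_core = 0.00248 K/W
R_outer = 0.015/(0.178×11.2) = 0.007524 K/W
R_total = 0.01194 K/W
Q = ΔT/R_total = 26/0.01194

Q ≈ 2180 W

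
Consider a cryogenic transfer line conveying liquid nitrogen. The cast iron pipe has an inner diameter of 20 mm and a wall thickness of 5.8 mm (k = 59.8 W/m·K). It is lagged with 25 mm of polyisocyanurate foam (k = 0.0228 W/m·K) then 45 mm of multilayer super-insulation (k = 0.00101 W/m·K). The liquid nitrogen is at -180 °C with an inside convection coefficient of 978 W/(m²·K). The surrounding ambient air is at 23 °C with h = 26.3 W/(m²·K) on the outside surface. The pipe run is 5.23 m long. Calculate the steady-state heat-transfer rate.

Radial resistances (cylindrical: R_cond = ln(r_o/r_i)/(2πkL), R_conv = 1/(h·2πrL)):
R_inner film = 1/(h_i·2πr₁L) = 1/(978×2π×0.01×5.23) = 0.003112 K/W
R_cast iron pipe wall = ln(15.8/10)/(2π×59.8×5.23) = 2.328×10^-4 K/W
R_polyisocyanurate foam = ln(40.8/15.8)/(2π×0.0228×5.23) = 1.266 K/W
R_multilayer super-insulation = ln(85.8/40.8)/(2π×0.00101×5.23) = 22.4 K/W
R_outer film = 1/(h_o·2πr_oL) = 1/(26.3×2π×0.0858×5.23) = 0.01349 K/W
R_total = 23.68 K/W
Q = ΔT/R_total = 203/23.68

Q ≈ 8.57 W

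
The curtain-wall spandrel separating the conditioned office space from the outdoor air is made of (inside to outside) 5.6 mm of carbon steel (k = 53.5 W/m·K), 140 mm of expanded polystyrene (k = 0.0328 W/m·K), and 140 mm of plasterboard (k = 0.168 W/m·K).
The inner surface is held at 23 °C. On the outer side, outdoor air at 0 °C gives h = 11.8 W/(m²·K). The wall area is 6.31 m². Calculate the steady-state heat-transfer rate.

Thermal resistances in series:
R_carbon steel = L/(kA) = 0.0056/(53.5×6.31) = 1.659×10^-5 K/W
R_expanded polystyrene = L/(kA) = 0.14/(0.0328×6.31) = 0.6764 K/W
R_plasterboard = L/(kA) = 0.14/(0.168×6.31) = 0.1321 K/W
R_outer film = 1/(h_o·A) = 1/(11.8×6.31) = 0.01343 K/W
R_total = 0.8219 K/W
Q = ΔT / R_total = 23 / 0.8219

Q ≈ 28 W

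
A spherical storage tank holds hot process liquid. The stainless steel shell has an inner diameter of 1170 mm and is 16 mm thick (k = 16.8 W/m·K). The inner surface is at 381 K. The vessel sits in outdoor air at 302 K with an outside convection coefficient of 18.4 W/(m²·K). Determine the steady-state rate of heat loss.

Q ≈ 6480 W

Spherical conduction: R = (1/r_in − 1/r_out)/(4πk) per layer; series-sum.
R_stainless steel shell = (1/0.585 − 1/0.601)/(4π×16.8) = 2.156×10^-4 K/W
R_outer film = 1/(h·4πr_o²) = 1/(18.4×4π×0.601²) = 0.01197 K/W
R_total = 0.01219 K/W
Q = ΔT/R_total = 79/0.01219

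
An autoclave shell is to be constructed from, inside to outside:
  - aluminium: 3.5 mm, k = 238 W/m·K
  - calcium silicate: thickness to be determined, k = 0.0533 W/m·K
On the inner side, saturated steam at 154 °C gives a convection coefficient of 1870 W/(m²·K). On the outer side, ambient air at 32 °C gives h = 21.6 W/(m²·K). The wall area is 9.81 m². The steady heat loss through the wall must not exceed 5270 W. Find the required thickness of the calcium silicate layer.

Model the wall as resistances in series:
R_inner film = 1/(h_i·A) = 1/(1870×9.81) = 5.451×10^-5 K/W
R_aluminium = L/(kA) = 0.0035/(238×9.81) = 1.499×10^-6 K/W
R_outer film = 1/(h_o·A) = 1/(21.6×9.81) = 0.004719 K/W
Sum of the known resistances R_other = 0.004775 K/W
Required total resistance R_tot = ΔT/Q_allow = 122/5270 = 0.02315 K/W
R_calcium silicate = R_tot − R_other = 0.01837 K/W
L = R·k·A = 0.01837×0.0533×9.81

L ≈ 9.61 mm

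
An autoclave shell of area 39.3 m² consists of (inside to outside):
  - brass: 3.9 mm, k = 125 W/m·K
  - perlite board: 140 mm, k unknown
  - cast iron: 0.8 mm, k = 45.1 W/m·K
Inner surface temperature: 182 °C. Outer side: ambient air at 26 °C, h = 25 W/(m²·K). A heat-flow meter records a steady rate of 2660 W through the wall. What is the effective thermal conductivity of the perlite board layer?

Series thermal resistances:
R_brass = L/(kA) = 0.0039/(125×39.3) = 7.939×10^-7 K/W
R_cast iron = L/(kA) = 0.0008/(45.1×39.3) = 4.514×10^-7 K/W
R_outer film = 1/(h_o·A) = 1/(25×39.3) = 0.001018 K/W
Sum of known resistances R_other = 0.001019 K/W
Total R = ΔT/Q = 156/2660 = 0.05865 K/W
R_perlite board = R_total − R_other = 0.05763 K/W
k = L/(R·A) = 0.14/(0.05763×39.3)

k ≈ 0.0618 W/(m·K)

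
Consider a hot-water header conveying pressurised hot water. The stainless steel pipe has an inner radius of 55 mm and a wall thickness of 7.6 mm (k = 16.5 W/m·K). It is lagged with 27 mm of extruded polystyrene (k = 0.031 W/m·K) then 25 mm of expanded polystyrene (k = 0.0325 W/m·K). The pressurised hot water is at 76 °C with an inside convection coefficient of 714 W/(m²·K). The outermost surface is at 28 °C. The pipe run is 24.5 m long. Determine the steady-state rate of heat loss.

Q ≈ 385 W

Radial resistances (cylindrical: R_cond = ln(r_o/r_i)/(2πkL), R_conv = 1/(h·2πrL)):
R_inner film = 1/(h_i·2πr₁L) = 1/(714×2π×0.055×24.5) = 1.654×10^-4 K/W
R_stainless steel pipe wall = ln(62.6/55)/(2π×16.5×24.5) = 5.096×10^-5 K/W
R_extruded polystyrene = ln(89.6/62.6)/(2π×0.031×24.5) = 0.07514 K/W
R_expanded polystyrene = ln(114.6/89.6)/(2π×0.0325×24.5) = 0.04919 K/W
R_total = 0.1245 K/W
Q = ΔT/R_total = 48/0.1245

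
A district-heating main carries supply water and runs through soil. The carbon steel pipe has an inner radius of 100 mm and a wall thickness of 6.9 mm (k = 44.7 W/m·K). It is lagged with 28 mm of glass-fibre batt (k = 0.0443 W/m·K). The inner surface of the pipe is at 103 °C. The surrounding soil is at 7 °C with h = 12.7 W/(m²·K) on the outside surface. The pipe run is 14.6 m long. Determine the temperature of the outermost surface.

For a radial system each layer contributes R = ln(r_out/r_in)/(2πkL); films add R = 1/(hA).
R_carbon steel pipe wall = ln(106.9/100)/(2π×44.7×14.6) = 1.627×10^-5 K/W
R_glass-fibre batt = ln(134.9/106.9)/(2π×0.0443×14.6) = 0.05725 K/W
R_outer film = 1/(h_o·2πr_oL) = 1/(12.7×2π×0.1349×14.6) = 0.006363 K/W
R_total = 0.06363 K/W
Q = ΔT/R_total = 96/0.06363
Q = 1510 W
T_interface = T_inner − Q·ΣR(inner→interface) = 103 − 1510×0.05726

T ≈ 16.6 °C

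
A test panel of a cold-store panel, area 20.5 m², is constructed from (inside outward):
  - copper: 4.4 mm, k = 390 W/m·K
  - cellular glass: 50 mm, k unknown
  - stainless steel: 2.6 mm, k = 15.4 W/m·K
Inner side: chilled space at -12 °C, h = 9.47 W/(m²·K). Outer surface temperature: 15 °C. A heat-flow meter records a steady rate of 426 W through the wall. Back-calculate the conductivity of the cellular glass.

k ≈ 0.0419 W/(m·K)

Treating each layer as a thermal resistance in series:
R_inner film = 1/(h_i·A) = 1/(9.47×20.5) = 0.005151 K/W
R_copper = L/(kA) = 0.0044/(390×20.5) = 5.503×10^-7 K/W
R_stainless steel = L/(kA) = 0.0026/(15.4×20.5) = 8.236×10^-6 K/W
Sum of known resistances R_other = 0.00516 K/W
Total R = ΔT/Q = 27/426 = 0.06338 K/W
R_cellular glass = R_total − R_other = 0.05822 K/W
k = L/(R·A) = 0.05/(0.05822×20.5)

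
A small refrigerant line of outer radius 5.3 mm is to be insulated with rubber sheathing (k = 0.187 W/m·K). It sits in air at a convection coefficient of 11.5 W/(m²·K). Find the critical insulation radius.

For a cylinder r_cr = k/h = 0.187/11.5
r_cr = 16.3 mm; since the bare radius (5.3 mm) is below r_cr, adding a thin layer of insulation will *increase* heat loss.

r_cr ≈ 16.3 mm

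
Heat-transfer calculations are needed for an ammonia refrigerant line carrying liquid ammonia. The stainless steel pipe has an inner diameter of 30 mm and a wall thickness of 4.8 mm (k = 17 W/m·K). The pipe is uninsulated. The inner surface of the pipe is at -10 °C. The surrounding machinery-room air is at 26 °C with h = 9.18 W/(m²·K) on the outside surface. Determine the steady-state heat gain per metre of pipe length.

q′ ≈ 41 W/m

Treating each annulus and film as a series resistance:
R_stainless steel pipe wall = ln(19.8/15)/(2π×17×1) = 0.002599 K/W
R_outer film = 1/(h_o·2πr_oL) = 1/(9.18×2π×0.0198×1) = 0.8756 K/W
R_total = 0.8782 K/W
Q = ΔT/R_total = 36/0.8782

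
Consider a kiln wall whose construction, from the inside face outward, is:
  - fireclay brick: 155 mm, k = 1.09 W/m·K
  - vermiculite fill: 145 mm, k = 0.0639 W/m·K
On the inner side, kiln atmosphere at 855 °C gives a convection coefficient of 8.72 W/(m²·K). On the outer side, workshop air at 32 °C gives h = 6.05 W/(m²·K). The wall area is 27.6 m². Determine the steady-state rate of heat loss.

Q ≈ 8440 W

Model the wall as resistances in series:
R_inner film = 1/(h_i·A) = 1/(8.72×27.6) = 0.004155 K/W
R_fireclay brick = L/(kA) = 0.155/(1.09×27.6) = 0.005152 K/W
R_vermiculite fill = L/(kA) = 0.145/(0.0639×27.6) = 0.08222 K/W
R_outer film = 1/(h_o·A) = 1/(6.05×27.6) = 0.005989 K/W
R_total = 0.09751 K/W
Q = ΔT / R_total = 823 / 0.09751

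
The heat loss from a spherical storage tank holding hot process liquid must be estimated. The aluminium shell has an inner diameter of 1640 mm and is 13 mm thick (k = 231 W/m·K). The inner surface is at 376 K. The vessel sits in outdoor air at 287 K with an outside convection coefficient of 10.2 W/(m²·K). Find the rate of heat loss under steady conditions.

Q ≈ 7910 W

Radial (spherical) resistances in series:
R_aluminium shell = (1/0.82 − 1/0.833)/(4π×231) = 6.556×10^-6 K/W
R_outer film = 1/(h·4πr_o²) = 1/(10.2×4π×0.833²) = 0.01124 K/W
R_total = 0.01125 K/W
Q = ΔT/R_total = 89/0.01125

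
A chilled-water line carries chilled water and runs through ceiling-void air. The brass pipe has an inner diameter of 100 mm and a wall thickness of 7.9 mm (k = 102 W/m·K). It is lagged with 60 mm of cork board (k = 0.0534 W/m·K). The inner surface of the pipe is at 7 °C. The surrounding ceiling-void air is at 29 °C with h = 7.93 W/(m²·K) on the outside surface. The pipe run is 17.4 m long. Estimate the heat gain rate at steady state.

Per-layer cylindrical resistances, series-summed:
R_brass pipe wall = ln(57.9/50)/(2π×102×17.4) = 1.315×10^-5 K/W
R_cork board = ln(117.9/57.9)/(2π×0.0534×17.4) = 0.1218 K/W
R_outer film = 1/(h_o·2πr_oL) = 1/(7.93×2π×0.1179×17.4) = 0.009783 K/W
R_total = 0.1316 K/W
Q = ΔT/R_total = 22/0.1316

Q ≈ 167 W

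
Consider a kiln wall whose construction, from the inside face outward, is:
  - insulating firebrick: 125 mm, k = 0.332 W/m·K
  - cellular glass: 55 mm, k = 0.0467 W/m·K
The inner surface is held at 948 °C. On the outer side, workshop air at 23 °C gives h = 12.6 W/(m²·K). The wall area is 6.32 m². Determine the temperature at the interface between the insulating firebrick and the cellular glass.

T ≈ 735 °C

Using the resistance-network approach (series):
R_insulating firebrick = L/(kA) = 0.125/(0.332×6.32) = 0.05957 K/W
R_cellular glass = L/(kA) = 0.055/(0.0467×6.32) = 0.1863 K/W
R_outer film = 1/(h_o·A) = 1/(12.6×6.32) = 0.01256 K/W
R_total = 0.2585 K/W;  Q = ΔT/R_total = 925/0.2585 = 3579 W
T_interface = T_inner − Q·ΣR(inner→interface) = 948 − 3580×0.05957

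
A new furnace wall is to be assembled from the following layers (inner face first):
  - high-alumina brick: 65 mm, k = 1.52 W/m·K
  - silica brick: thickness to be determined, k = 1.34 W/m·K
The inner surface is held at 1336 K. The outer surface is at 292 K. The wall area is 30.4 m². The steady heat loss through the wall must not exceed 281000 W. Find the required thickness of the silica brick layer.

Model the wall as resistances in series:
R_high-alumina brick = L/(kA) = 0.065/(1.52×30.4) = 0.001407 K/W
Sum of the known resistances R_other = 0.001407 K/W
Required total resistance R_tot = ΔT/Q_allow = 1044/281000 = 0.003715 K/W
R_silica brick = R_tot − R_other = 0.002309 K/W
L = R·k·A = 0.002309×1.34×30.4

L ≈ 94 mm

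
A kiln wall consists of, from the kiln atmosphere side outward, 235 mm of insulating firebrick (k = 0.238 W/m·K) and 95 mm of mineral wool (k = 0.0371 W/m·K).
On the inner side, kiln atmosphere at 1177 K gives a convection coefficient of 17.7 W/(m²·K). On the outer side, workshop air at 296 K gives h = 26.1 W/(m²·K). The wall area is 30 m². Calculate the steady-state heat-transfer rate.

Series thermal resistances:
R_inner film = 1/(h_i·A) = 1/(17.7×30) = 0.001883 K/W
R_insulating firebrick = L/(kA) = 0.235/(0.238×30) = 0.03291 K/W
R_mineral wool = L/(kA) = 0.095/(0.0371×30) = 0.08535 K/W
R_outer film = 1/(h_o·A) = 1/(26.1×30) = 0.001277 K/W
R_total = 0.1214 K/W
Q = ΔT / R_total = 881 / 0.1214

Q ≈ 7260 W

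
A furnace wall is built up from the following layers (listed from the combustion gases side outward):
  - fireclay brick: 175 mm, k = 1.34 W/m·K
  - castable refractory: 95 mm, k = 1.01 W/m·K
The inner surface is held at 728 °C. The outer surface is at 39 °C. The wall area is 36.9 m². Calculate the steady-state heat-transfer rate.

Q ≈ 113000 W

Model the wall as resistances in series:
R_fireclay brick = L/(kA) = 0.175/(1.34×36.9) = 0.003539 K/W
R_castable refractory = L/(kA) = 0.095/(1.01×36.9) = 0.002549 K/W
R_total = 0.006088 K/W
Q = ΔT / R_total = 689 / 0.006088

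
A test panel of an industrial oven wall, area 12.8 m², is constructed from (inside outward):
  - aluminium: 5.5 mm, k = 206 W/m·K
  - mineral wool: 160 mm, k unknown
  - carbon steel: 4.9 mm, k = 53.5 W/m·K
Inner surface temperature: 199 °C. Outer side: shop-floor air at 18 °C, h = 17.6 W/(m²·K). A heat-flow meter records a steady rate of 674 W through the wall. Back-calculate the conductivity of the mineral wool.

Treating each layer as a thermal resistance in series:
R_aluminium = L/(kA) = 0.0055/(206×12.8) = 2.086×10^-6 K/W
R_carbon steel = L/(kA) = 0.0049/(53.5×12.8) = 7.155×10^-6 K/W
R_outer film = 1/(h_o·A) = 1/(17.6×12.8) = 0.004439 K/W
Sum of known resistances R_other = 0.004448 K/W
Total R = ΔT/Q = 181/674 = 0.2685 K/W
R_mineral wool = R_total − R_other = 0.2641 K/W
k = L/(R·A) = 0.16/(0.2641×12.8)

k ≈ 0.0473 W/(m·K)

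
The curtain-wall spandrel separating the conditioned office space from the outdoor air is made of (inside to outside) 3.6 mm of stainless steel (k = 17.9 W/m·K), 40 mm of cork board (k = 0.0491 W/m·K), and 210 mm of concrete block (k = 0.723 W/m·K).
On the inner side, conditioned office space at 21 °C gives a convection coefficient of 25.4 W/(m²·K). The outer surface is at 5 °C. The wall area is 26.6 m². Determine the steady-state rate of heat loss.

Using the resistance-network approach (series):
R_inner film = 1/(h_i·A) = 1/(25.4×26.6) = 0.00148 K/W
R_stainless steel = L/(kA) = 0.0036/(17.9×26.6) = 7.561×10^-6 K/W
R_cork board = L/(kA) = 0.04/(0.0491×26.6) = 0.03063 K/W
R_concrete block = L/(kA) = 0.21/(0.723×26.6) = 0.01092 K/W
R_total = 0.04303 K/W
Q = ΔT / R_total = 16 / 0.04303

Q ≈ 372 W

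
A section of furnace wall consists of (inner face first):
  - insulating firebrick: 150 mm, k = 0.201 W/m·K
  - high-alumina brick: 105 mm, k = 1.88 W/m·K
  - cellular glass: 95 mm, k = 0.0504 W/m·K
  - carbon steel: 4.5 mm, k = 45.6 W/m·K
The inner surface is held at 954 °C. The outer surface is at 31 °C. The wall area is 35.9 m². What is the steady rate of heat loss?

Model the wall as resistances in series:
R_insulating firebrick = L/(kA) = 0.15/(0.201×35.9) = 0.02079 K/W
R_high-alumina brick = L/(kA) = 0.105/(1.88×35.9) = 0.001556 K/W
R_cellular glass = L/(kA) = 0.095/(0.0504×35.9) = 0.0525 K/W
R_carbon steel = L/(kA) = 0.0045/(45.6×35.9) = 2.749×10^-6 K/W
R_total = 0.07485 K/W
Q = ΔT / R_total = 923 / 0.07485

Q ≈ 12300 W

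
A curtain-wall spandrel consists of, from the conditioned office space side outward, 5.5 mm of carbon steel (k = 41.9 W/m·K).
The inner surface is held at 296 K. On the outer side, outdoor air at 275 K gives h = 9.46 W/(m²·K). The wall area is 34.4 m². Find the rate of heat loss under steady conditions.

Thermal resistances in series:
R_carbon steel = L/(kA) = 0.0055/(41.9×34.4) = 3.816×10^-6 K/W
R_outer film = 1/(h_o·A) = 1/(9.46×34.4) = 0.003073 K/W
R_total = 0.003077 K/W
Q = ΔT / R_total = 21 / 0.003077

Q ≈ 6830 W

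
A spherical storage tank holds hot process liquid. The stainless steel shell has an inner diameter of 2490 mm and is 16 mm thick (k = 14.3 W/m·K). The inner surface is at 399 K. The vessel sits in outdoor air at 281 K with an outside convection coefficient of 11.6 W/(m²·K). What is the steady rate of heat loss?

Spherical conduction: R = (1/r_in − 1/r_out)/(4πk) per layer; series-sum.
R_stainless steel shell = (1/1.245 − 1/1.261)/(4π×14.3) = 5.671×10^-5 K/W
R_outer film = 1/(h·4πr_o²) = 1/(11.6×4π×1.261²) = 0.004314 K/W
R_total = 0.004371 K/W
Q = ΔT/R_total = 118/0.004371

Q ≈ 27000 W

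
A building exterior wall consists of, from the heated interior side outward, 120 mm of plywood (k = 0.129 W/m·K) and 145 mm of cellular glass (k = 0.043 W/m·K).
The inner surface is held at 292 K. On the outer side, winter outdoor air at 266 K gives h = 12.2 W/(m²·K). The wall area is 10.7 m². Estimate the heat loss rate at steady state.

Q ≈ 63.5 W

Treating each layer as a thermal resistance in series:
R_plywood = L/(kA) = 0.12/(0.129×10.7) = 0.08694 K/W
R_cellular glass = L/(kA) = 0.145/(0.043×10.7) = 0.3151 K/W
R_outer film = 1/(h_o·A) = 1/(12.2×10.7) = 0.00766 K/W
R_total = 0.4097 K/W
Q = ΔT / R_total = 26 / 0.4097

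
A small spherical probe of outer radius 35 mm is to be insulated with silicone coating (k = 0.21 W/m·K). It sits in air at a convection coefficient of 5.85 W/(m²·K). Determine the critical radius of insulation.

For a sphere r_cr = 2k/h = 2×0.21/5.85
r_cr = 71.8 mm; since the bare radius (35 mm) is below r_cr, adding a thin layer of insulation will *increase* heat loss.

r_cr ≈ 71.8 mm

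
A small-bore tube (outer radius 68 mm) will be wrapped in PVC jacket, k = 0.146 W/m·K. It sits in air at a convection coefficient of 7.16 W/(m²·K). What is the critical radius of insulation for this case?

r_cr ≈ 20.4 mm

For a cylinder r_cr = k/h = 0.146/7.16
r_cr = 20.4 mm; since the bare radius (68 mm) is above r_cr, any added insulation will reduce heat loss.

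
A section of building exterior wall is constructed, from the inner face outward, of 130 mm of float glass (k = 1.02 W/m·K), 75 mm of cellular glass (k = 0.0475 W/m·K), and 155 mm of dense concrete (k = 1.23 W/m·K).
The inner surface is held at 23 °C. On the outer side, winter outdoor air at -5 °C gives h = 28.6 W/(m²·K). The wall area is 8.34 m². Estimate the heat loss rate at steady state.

Q ≈ 125 W

Model the wall as resistances in series:
R_float glass = L/(kA) = 0.13/(1.02×8.34) = 0.01528 K/W
R_cellular glass = L/(kA) = 0.075/(0.0475×8.34) = 0.1893 K/W
R_dense concrete = L/(kA) = 0.155/(1.23×8.34) = 0.01511 K/W
R_outer film = 1/(h_o·A) = 1/(28.6×8.34) = 0.004192 K/W
R_total = 0.2239 K/W
Q = ΔT / R_total = 28 / 0.2239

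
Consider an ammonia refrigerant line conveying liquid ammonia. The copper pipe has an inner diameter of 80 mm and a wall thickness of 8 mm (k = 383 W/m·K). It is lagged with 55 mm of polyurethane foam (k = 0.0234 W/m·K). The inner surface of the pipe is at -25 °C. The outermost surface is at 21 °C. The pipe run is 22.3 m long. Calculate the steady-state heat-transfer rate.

Radial resistances (cylindrical: R_cond = ln(r_o/r_i)/(2πkL), R_conv = 1/(h·2πrL)):
R_copper pipe wall = ln(48/40)/(2π×383×22.3) = 3.397×10^-6 K/W
R_polyurethane foam = ln(103/48)/(2π×0.0234×22.3) = 0.2329 K/W
R_total = 0.2329 K/W
Q = ΔT/R_total = 46/0.2329

Q ≈ 198 W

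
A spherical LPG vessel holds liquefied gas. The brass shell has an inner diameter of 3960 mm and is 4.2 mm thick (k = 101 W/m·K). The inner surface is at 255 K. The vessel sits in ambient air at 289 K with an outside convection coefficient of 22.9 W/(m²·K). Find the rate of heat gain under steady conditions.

Spherical conduction: R = (1/r_in − 1/r_out)/(4πk) per layer; series-sum.
R_brass shell = (1/1.98 − 1/1.9842)/(4π×101) = 8.423×10^-7 K/W
R_outer film = 1/(h·4πr_o²) = 1/(22.9×4π×1.9842²) = 8.826×10^-4 K/W
R_total = 8.835×10^-4 K/W
Q = ΔT/R_total = 34/8.835×10^-4

Q ≈ 38500 W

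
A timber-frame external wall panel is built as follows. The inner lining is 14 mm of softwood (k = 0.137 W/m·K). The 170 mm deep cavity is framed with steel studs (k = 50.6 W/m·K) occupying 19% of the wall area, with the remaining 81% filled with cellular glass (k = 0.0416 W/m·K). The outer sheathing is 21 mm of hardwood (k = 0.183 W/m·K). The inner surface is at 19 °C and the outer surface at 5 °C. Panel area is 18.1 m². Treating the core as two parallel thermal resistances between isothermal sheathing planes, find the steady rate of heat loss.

Q ≈ 1080 W

Sheathing layers in series; stud and cavity paths in parallel between them.
R_inner = 0.014/(0.137×18.1) = 0.005646 K/W
R_stud  = 0.17/(50.6×0.19×18.1) = 9.769×10^-4 K/W
R_cav   = 0.17/(0.0416×0.81×18.1) = 0.2787 K/W
1/R_core = 1/R_stud + 1/R_cav → R_core = 9.735×10^-4 K/W
R_outer = 0.021/(0.183×18.1) = 0.00634 K/W
R_total = 0.01296 K/W
Q = ΔT/R_total = 14/0.01296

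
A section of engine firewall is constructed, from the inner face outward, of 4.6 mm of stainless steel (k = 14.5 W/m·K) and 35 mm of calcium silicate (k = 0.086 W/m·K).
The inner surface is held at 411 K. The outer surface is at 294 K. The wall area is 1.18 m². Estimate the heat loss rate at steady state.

Q ≈ 339 W

Series thermal resistances:
R_stainless steel = L/(kA) = 0.0046/(14.5×1.18) = 2.688×10^-4 K/W
R_calcium silicate = L/(kA) = 0.035/(0.086×1.18) = 0.3449 K/W
R_total = 0.3452 K/W
Q = ΔT / R_total = 117 / 0.3452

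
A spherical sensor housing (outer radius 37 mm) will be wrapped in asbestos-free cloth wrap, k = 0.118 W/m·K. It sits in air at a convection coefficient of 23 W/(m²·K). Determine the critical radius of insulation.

r_cr ≈ 10.3 mm

For a sphere r_cr = 2k/h = 2×0.118/23
r_cr = 10.3 mm; since the bare radius (37 mm) is above r_cr, any added insulation will reduce heat loss.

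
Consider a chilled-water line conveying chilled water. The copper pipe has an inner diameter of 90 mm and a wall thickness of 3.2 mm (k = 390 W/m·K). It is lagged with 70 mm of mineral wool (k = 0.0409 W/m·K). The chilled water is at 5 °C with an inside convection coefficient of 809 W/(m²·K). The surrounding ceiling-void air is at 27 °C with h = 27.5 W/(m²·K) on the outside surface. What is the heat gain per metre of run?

q′ ≈ 6.21 W/m

Radial resistances (cylindrical: R_cond = ln(r_o/r_i)/(2πkL), R_conv = 1/(h·2πrL)):
R_inner film = 1/(h_i·2πr₁L) = 1/(809×2π×0.045×1) = 0.004372 K/W
R_copper pipe wall = ln(48.2/45)/(2π×390×1) = 2.803×10^-5 K/W
R_mineral wool = ln(118.2/48.2)/(2π×0.0409×1) = 3.491 K/W
R_outer film = 1/(h_o·2πr_oL) = 1/(27.5×2π×0.1182×1) = 0.04896 K/W
R_total = 3.544 K/W
Q = ΔT/R_total = 22/3.544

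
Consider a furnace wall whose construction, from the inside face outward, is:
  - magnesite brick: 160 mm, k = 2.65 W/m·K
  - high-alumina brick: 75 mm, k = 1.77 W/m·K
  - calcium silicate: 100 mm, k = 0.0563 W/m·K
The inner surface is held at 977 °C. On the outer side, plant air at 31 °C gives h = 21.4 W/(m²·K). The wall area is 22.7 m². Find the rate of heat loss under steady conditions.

Series thermal resistances:
R_magnesite brick = L/(kA) = 0.16/(2.65×22.7) = 0.00266 K/W
R_high-alumina brick = L/(kA) = 0.075/(1.77×22.7) = 0.001867 K/W
R_calcium silicate = L/(kA) = 0.1/(0.0563×22.7) = 0.07825 K/W
R_outer film = 1/(h_o·A) = 1/(21.4×22.7) = 0.002059 K/W
R_total = 0.08483 K/W
Q = ΔT / R_total = 946 / 0.08483

Q ≈ 11200 W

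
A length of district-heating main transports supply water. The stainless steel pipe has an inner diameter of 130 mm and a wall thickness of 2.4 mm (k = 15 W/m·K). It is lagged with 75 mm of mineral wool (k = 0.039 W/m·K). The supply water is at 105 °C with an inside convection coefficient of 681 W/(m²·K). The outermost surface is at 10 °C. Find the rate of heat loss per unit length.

q′ ≈ 31.1 W/m

Treating each annulus and film as a series resistance:
R_inner film = 1/(h_i·2πr₁L) = 1/(681×2π×0.065×1) = 0.003596 K/W
R_stainless steel pipe wall = ln(67.4/65)/(2π×15×1) = 3.847×10^-4 K/W
R_mineral wool = ln(142.4/67.4)/(2π×0.039×1) = 3.052 K/W
R_total = 3.056 K/W
Q = ΔT/R_total = 95/3.056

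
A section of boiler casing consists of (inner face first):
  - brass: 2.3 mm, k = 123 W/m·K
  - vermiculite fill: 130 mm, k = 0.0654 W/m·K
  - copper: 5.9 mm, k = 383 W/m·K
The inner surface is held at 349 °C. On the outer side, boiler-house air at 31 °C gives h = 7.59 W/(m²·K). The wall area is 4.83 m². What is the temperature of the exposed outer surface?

Series thermal resistances:
R_brass = L/(kA) = 0.0023/(123×4.83) = 3.871×10^-6 K/W
R_vermiculite fill = L/(kA) = 0.13/(0.0654×4.83) = 0.4115 K/W
R_copper = L/(kA) = 0.0059/(383×4.83) = 3.189×10^-6 K/W
R_outer film = 1/(h_o·A) = 1/(7.59×4.83) = 0.02728 K/W
R_total = 0.4388 K/W;  Q = ΔT/R_total = 318/0.4388 = 724.7 W
T_interface = T_inner − Q·ΣR(inner→interface) = 349 − 725×0.4116

T ≈ 50.8 °C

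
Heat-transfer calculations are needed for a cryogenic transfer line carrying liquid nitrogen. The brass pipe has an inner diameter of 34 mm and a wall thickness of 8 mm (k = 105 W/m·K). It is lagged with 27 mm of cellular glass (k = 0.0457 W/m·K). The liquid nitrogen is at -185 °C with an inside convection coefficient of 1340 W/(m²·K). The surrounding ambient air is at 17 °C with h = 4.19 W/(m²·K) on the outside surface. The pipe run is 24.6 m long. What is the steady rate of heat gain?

Treating each annulus and film as a series resistance:
R_inner film = 1/(h_i·2πr₁L) = 1/(1340×2π×0.017×24.6) = 2.84×10^-4 K/W
R_brass pipe wall = ln(25/17)/(2π×105×24.6) = 2.376×10^-5 K/W
R_cellular glass = ln(52/25)/(2π×0.0457×24.6) = 0.1037 K/W
R_outer film = 1/(h_o·2πr_oL) = 1/(4.19×2π×0.052×24.6) = 0.02969 K/W
R_total = 0.1337 K/W
Q = ΔT/R_total = 202/0.1337

Q ≈ 1510 W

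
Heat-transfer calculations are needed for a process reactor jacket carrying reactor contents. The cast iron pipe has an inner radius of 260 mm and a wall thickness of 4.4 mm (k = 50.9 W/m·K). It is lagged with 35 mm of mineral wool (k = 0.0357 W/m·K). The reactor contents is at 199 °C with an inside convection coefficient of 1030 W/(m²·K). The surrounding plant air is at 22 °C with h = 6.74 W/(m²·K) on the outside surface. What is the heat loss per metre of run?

For a radial system each layer contributes R = ln(r_out/r_in)/(2πkL); films add R = 1/(hA).
R_inner film = 1/(h_i·2πr₁L) = 1/(1030×2π×0.26×1) = 5.943×10^-4 K/W
R_cast iron pipe wall = ln(264.4/260)/(2π×50.9×1) = 5.247×10^-5 K/W
R_mineral wool = ln(299.4/264.4)/(2π×0.0357×1) = 0.5542 K/W
R_outer film = 1/(h_o·2πr_oL) = 1/(6.74×2π×0.2994×1) = 0.07887 K/W
R_total = 0.6337 K/W
Q = ΔT/R_total = 177/0.6337

q′ ≈ 279 W/m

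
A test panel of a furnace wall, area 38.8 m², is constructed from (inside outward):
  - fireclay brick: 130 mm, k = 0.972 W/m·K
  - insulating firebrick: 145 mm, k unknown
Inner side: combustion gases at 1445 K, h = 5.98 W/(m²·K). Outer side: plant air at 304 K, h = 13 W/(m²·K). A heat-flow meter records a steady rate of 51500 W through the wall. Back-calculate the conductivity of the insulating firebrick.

Model the wall as resistances in series:
R_inner film = 1/(h_i·A) = 1/(5.98×38.8) = 0.00431 K/W
R_fireclay brick = L/(kA) = 0.13/(0.972×38.8) = 0.003447 K/W
R_outer film = 1/(h_o·A) = 1/(13×38.8) = 0.001983 K/W
Sum of known resistances R_other = 0.009739 K/W
Total R = ΔT/Q = 1141/51500 = 0.02216 K/W
R_insulating firebrick = R_total − R_other = 0.01242 K/W
k = L/(R·A) = 0.145/(0.01242×38.8)

k ≈ 0.301 W/(m·K)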